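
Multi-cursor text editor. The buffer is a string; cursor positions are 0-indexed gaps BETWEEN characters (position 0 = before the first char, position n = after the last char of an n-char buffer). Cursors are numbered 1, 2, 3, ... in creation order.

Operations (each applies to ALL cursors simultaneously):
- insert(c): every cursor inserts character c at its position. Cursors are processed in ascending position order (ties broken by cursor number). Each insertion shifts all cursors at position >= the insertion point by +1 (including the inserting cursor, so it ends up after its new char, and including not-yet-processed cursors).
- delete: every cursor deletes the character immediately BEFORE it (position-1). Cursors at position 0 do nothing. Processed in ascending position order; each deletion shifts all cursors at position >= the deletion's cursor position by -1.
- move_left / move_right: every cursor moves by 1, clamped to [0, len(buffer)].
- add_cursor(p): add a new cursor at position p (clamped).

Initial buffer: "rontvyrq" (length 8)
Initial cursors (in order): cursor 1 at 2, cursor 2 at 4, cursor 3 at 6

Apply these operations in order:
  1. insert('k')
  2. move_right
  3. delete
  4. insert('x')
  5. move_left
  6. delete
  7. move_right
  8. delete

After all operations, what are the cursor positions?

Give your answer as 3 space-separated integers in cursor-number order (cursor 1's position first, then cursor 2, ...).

After op 1 (insert('k')): buffer="rokntkvykrq" (len 11), cursors c1@3 c2@6 c3@9, authorship ..1..2..3..
After op 2 (move_right): buffer="rokntkvykrq" (len 11), cursors c1@4 c2@7 c3@10, authorship ..1..2..3..
After op 3 (delete): buffer="roktkykq" (len 8), cursors c1@3 c2@5 c3@7, authorship ..1.2.3.
After op 4 (insert('x')): buffer="rokxtkxykxq" (len 11), cursors c1@4 c2@7 c3@10, authorship ..11.22.33.
After op 5 (move_left): buffer="rokxtkxykxq" (len 11), cursors c1@3 c2@6 c3@9, authorship ..11.22.33.
After op 6 (delete): buffer="roxtxyxq" (len 8), cursors c1@2 c2@4 c3@6, authorship ..1.2.3.
After op 7 (move_right): buffer="roxtxyxq" (len 8), cursors c1@3 c2@5 c3@7, authorship ..1.2.3.
After op 8 (delete): buffer="rotyq" (len 5), cursors c1@2 c2@3 c3@4, authorship .....

Answer: 2 3 4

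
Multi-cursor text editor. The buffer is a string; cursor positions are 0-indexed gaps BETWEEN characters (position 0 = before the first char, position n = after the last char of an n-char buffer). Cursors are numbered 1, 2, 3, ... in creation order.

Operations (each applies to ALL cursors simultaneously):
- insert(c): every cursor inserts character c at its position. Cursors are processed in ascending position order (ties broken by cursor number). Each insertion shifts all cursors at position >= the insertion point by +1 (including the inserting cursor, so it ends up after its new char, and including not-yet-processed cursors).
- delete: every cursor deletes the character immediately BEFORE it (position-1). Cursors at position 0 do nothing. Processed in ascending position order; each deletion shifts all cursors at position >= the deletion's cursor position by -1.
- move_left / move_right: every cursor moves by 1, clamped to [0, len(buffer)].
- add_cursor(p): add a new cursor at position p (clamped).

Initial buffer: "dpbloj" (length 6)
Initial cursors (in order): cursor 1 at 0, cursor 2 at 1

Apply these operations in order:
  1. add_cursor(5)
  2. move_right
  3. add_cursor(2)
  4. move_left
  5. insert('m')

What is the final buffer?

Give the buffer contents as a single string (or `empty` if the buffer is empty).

Answer: mdmmpblomj

Derivation:
After op 1 (add_cursor(5)): buffer="dpbloj" (len 6), cursors c1@0 c2@1 c3@5, authorship ......
After op 2 (move_right): buffer="dpbloj" (len 6), cursors c1@1 c2@2 c3@6, authorship ......
After op 3 (add_cursor(2)): buffer="dpbloj" (len 6), cursors c1@1 c2@2 c4@2 c3@6, authorship ......
After op 4 (move_left): buffer="dpbloj" (len 6), cursors c1@0 c2@1 c4@1 c3@5, authorship ......
After op 5 (insert('m')): buffer="mdmmpblomj" (len 10), cursors c1@1 c2@4 c4@4 c3@9, authorship 1.24....3.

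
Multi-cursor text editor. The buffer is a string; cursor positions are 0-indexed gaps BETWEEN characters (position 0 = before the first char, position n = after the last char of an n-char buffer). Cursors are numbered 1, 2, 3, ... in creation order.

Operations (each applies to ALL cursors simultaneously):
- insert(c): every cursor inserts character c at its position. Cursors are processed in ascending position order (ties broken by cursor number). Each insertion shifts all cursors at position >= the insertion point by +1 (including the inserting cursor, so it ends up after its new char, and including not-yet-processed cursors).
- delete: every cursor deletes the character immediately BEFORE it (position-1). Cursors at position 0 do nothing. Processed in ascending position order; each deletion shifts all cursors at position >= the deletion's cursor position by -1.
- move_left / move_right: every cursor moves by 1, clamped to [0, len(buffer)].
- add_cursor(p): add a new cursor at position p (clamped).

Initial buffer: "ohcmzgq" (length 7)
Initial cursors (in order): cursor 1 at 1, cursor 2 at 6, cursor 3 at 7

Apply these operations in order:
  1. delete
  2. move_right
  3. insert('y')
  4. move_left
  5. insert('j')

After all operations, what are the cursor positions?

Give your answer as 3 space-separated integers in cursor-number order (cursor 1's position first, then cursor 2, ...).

Answer: 2 9 9

Derivation:
After op 1 (delete): buffer="hcmz" (len 4), cursors c1@0 c2@4 c3@4, authorship ....
After op 2 (move_right): buffer="hcmz" (len 4), cursors c1@1 c2@4 c3@4, authorship ....
After op 3 (insert('y')): buffer="hycmzyy" (len 7), cursors c1@2 c2@7 c3@7, authorship .1...23
After op 4 (move_left): buffer="hycmzyy" (len 7), cursors c1@1 c2@6 c3@6, authorship .1...23
After op 5 (insert('j')): buffer="hjycmzyjjy" (len 10), cursors c1@2 c2@9 c3@9, authorship .11...2233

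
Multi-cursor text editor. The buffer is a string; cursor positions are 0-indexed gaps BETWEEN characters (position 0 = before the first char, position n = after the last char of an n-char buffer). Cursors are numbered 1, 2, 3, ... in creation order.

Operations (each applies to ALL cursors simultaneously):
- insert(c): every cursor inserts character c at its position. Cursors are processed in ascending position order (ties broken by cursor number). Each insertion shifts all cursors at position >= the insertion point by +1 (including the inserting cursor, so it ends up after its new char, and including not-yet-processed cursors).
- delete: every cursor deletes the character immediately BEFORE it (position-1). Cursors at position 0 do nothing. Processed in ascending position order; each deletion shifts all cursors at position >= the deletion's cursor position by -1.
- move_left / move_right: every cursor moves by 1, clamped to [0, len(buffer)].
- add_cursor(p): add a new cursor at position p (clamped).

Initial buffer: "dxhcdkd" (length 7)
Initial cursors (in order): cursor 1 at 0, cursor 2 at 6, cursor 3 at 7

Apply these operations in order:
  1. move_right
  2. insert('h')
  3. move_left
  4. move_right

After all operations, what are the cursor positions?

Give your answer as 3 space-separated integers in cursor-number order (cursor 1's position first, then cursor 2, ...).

After op 1 (move_right): buffer="dxhcdkd" (len 7), cursors c1@1 c2@7 c3@7, authorship .......
After op 2 (insert('h')): buffer="dhxhcdkdhh" (len 10), cursors c1@2 c2@10 c3@10, authorship .1......23
After op 3 (move_left): buffer="dhxhcdkdhh" (len 10), cursors c1@1 c2@9 c3@9, authorship .1......23
After op 4 (move_right): buffer="dhxhcdkdhh" (len 10), cursors c1@2 c2@10 c3@10, authorship .1......23

Answer: 2 10 10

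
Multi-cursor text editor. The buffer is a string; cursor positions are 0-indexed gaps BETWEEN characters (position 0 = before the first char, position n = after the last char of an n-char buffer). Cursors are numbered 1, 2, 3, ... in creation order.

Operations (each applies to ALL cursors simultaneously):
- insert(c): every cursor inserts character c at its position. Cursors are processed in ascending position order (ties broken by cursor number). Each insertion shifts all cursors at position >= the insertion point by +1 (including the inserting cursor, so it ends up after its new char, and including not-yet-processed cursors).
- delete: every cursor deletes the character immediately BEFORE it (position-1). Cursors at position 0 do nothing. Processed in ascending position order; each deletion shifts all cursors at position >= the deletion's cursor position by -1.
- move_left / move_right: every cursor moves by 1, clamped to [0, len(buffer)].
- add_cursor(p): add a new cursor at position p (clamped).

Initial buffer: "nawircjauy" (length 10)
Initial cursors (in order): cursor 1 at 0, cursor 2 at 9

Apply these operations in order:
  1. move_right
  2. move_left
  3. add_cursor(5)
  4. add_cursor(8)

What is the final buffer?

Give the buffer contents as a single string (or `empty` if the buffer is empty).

After op 1 (move_right): buffer="nawircjauy" (len 10), cursors c1@1 c2@10, authorship ..........
After op 2 (move_left): buffer="nawircjauy" (len 10), cursors c1@0 c2@9, authorship ..........
After op 3 (add_cursor(5)): buffer="nawircjauy" (len 10), cursors c1@0 c3@5 c2@9, authorship ..........
After op 4 (add_cursor(8)): buffer="nawircjauy" (len 10), cursors c1@0 c3@5 c4@8 c2@9, authorship ..........

Answer: nawircjauy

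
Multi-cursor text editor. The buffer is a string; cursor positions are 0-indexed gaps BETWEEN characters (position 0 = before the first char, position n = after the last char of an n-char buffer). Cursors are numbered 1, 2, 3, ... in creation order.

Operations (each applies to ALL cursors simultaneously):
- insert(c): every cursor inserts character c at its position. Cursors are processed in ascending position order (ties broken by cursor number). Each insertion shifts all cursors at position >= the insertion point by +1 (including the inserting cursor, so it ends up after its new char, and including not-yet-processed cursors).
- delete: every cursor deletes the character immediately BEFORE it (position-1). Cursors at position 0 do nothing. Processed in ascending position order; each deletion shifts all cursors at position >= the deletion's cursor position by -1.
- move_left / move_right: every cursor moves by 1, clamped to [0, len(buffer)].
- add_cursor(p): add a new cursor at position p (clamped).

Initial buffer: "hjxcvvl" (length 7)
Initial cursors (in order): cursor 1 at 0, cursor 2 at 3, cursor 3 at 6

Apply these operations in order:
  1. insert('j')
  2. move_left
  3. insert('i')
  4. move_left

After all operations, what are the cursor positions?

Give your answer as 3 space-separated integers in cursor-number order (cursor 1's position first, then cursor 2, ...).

After op 1 (insert('j')): buffer="jhjxjcvvjl" (len 10), cursors c1@1 c2@5 c3@9, authorship 1...2...3.
After op 2 (move_left): buffer="jhjxjcvvjl" (len 10), cursors c1@0 c2@4 c3@8, authorship 1...2...3.
After op 3 (insert('i')): buffer="ijhjxijcvvijl" (len 13), cursors c1@1 c2@6 c3@11, authorship 11...22...33.
After op 4 (move_left): buffer="ijhjxijcvvijl" (len 13), cursors c1@0 c2@5 c3@10, authorship 11...22...33.

Answer: 0 5 10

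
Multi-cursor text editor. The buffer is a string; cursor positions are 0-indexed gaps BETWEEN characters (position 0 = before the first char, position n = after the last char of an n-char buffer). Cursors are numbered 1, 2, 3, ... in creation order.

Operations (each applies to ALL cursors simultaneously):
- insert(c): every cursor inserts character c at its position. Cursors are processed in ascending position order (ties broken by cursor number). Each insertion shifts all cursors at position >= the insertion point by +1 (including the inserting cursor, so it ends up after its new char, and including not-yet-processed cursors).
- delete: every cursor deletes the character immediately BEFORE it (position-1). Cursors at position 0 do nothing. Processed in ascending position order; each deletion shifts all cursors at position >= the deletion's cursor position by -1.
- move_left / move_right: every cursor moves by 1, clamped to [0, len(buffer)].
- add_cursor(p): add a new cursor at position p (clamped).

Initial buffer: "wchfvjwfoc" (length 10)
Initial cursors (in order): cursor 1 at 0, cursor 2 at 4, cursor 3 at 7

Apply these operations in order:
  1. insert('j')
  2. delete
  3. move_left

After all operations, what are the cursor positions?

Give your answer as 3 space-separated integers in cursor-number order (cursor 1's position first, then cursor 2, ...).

After op 1 (insert('j')): buffer="jwchfjvjwjfoc" (len 13), cursors c1@1 c2@6 c3@10, authorship 1....2...3...
After op 2 (delete): buffer="wchfvjwfoc" (len 10), cursors c1@0 c2@4 c3@7, authorship ..........
After op 3 (move_left): buffer="wchfvjwfoc" (len 10), cursors c1@0 c2@3 c3@6, authorship ..........

Answer: 0 3 6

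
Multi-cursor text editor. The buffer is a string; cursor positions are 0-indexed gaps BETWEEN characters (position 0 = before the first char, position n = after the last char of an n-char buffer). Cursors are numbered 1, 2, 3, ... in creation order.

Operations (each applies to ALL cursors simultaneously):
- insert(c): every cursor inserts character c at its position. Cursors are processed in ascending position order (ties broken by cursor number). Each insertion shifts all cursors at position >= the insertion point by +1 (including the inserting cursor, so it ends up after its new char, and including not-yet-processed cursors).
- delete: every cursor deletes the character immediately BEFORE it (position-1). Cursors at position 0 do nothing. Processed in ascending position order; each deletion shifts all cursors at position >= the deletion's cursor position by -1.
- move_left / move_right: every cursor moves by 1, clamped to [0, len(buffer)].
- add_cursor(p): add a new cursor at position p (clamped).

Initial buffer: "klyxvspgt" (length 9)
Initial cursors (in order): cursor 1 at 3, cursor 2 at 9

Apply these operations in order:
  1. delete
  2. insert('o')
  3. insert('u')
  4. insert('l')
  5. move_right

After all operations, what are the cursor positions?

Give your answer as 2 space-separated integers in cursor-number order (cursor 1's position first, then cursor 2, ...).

After op 1 (delete): buffer="klxvspg" (len 7), cursors c1@2 c2@7, authorship .......
After op 2 (insert('o')): buffer="kloxvspgo" (len 9), cursors c1@3 c2@9, authorship ..1.....2
After op 3 (insert('u')): buffer="klouxvspgou" (len 11), cursors c1@4 c2@11, authorship ..11.....22
After op 4 (insert('l')): buffer="kloulxvspgoul" (len 13), cursors c1@5 c2@13, authorship ..111.....222
After op 5 (move_right): buffer="kloulxvspgoul" (len 13), cursors c1@6 c2@13, authorship ..111.....222

Answer: 6 13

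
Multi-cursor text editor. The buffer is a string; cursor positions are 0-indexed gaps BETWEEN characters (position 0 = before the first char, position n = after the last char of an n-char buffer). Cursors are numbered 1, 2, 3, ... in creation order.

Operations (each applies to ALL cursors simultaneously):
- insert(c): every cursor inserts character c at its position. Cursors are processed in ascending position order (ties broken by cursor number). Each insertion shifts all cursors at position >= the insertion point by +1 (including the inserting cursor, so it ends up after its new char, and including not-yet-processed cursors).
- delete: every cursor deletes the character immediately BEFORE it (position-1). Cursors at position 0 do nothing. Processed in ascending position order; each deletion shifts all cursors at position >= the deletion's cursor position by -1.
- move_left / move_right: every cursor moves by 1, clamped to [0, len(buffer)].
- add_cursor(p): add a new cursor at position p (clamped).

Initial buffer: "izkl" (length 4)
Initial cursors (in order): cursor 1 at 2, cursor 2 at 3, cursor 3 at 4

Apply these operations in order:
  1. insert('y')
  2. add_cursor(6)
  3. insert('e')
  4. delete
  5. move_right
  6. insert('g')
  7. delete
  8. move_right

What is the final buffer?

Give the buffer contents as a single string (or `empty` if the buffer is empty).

Answer: izykyly

Derivation:
After op 1 (insert('y')): buffer="izykyly" (len 7), cursors c1@3 c2@5 c3@7, authorship ..1.2.3
After op 2 (add_cursor(6)): buffer="izykyly" (len 7), cursors c1@3 c2@5 c4@6 c3@7, authorship ..1.2.3
After op 3 (insert('e')): buffer="izyekyeleye" (len 11), cursors c1@4 c2@7 c4@9 c3@11, authorship ..11.22.433
After op 4 (delete): buffer="izykyly" (len 7), cursors c1@3 c2@5 c4@6 c3@7, authorship ..1.2.3
After op 5 (move_right): buffer="izykyly" (len 7), cursors c1@4 c2@6 c3@7 c4@7, authorship ..1.2.3
After op 6 (insert('g')): buffer="izykgylgygg" (len 11), cursors c1@5 c2@8 c3@11 c4@11, authorship ..1.12.2334
After op 7 (delete): buffer="izykyly" (len 7), cursors c1@4 c2@6 c3@7 c4@7, authorship ..1.2.3
After op 8 (move_right): buffer="izykyly" (len 7), cursors c1@5 c2@7 c3@7 c4@7, authorship ..1.2.3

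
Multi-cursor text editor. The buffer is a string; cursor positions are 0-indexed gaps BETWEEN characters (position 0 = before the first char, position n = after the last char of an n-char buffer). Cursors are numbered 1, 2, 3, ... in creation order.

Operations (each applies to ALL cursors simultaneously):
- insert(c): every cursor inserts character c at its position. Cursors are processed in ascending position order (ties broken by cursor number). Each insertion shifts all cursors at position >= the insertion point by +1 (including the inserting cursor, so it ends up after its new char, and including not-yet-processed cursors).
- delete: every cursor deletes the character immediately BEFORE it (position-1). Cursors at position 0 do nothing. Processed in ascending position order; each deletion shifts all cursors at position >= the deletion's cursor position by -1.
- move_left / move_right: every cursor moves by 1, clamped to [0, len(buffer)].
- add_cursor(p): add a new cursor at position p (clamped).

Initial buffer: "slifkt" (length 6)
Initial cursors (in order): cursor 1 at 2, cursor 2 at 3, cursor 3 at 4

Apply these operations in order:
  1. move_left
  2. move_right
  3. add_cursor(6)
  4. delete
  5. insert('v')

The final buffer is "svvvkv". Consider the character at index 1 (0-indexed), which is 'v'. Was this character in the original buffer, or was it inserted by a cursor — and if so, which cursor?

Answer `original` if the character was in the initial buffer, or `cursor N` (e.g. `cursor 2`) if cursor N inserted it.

After op 1 (move_left): buffer="slifkt" (len 6), cursors c1@1 c2@2 c3@3, authorship ......
After op 2 (move_right): buffer="slifkt" (len 6), cursors c1@2 c2@3 c3@4, authorship ......
After op 3 (add_cursor(6)): buffer="slifkt" (len 6), cursors c1@2 c2@3 c3@4 c4@6, authorship ......
After op 4 (delete): buffer="sk" (len 2), cursors c1@1 c2@1 c3@1 c4@2, authorship ..
After op 5 (insert('v')): buffer="svvvkv" (len 6), cursors c1@4 c2@4 c3@4 c4@6, authorship .123.4
Authorship (.=original, N=cursor N): . 1 2 3 . 4
Index 1: author = 1

Answer: cursor 1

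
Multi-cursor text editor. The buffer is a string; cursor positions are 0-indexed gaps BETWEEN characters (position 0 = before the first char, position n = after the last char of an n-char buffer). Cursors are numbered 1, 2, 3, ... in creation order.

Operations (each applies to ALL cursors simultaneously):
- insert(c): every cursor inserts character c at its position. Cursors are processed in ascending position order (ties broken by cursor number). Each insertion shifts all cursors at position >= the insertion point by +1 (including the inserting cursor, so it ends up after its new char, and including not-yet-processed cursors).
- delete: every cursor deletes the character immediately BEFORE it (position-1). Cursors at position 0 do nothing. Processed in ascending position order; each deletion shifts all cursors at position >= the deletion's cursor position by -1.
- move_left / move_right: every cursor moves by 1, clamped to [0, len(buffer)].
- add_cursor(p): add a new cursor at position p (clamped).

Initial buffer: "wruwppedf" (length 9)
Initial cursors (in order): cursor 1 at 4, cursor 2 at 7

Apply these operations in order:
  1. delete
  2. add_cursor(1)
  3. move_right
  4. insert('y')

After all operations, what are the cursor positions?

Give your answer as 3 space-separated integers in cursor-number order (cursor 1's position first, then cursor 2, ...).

After op 1 (delete): buffer="wruppdf" (len 7), cursors c1@3 c2@5, authorship .......
After op 2 (add_cursor(1)): buffer="wruppdf" (len 7), cursors c3@1 c1@3 c2@5, authorship .......
After op 3 (move_right): buffer="wruppdf" (len 7), cursors c3@2 c1@4 c2@6, authorship .......
After op 4 (insert('y')): buffer="wryupypdyf" (len 10), cursors c3@3 c1@6 c2@9, authorship ..3..1..2.

Answer: 6 9 3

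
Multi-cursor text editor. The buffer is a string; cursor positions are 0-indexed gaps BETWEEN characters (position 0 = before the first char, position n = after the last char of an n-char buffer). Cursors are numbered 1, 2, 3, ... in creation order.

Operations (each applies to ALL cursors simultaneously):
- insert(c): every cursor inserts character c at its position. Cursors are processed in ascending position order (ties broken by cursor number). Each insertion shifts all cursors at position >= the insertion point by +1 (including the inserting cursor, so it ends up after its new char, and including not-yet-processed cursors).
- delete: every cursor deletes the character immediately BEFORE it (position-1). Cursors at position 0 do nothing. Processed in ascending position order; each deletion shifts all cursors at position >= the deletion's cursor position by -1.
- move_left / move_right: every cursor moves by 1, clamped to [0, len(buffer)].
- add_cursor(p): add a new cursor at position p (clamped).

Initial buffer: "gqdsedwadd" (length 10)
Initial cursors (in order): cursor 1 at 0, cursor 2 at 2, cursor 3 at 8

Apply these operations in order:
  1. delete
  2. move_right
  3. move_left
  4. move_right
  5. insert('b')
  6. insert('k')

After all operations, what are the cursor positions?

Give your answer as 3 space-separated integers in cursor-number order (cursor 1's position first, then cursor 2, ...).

Answer: 3 6 13

Derivation:
After op 1 (delete): buffer="gdsedwdd" (len 8), cursors c1@0 c2@1 c3@6, authorship ........
After op 2 (move_right): buffer="gdsedwdd" (len 8), cursors c1@1 c2@2 c3@7, authorship ........
After op 3 (move_left): buffer="gdsedwdd" (len 8), cursors c1@0 c2@1 c3@6, authorship ........
After op 4 (move_right): buffer="gdsedwdd" (len 8), cursors c1@1 c2@2 c3@7, authorship ........
After op 5 (insert('b')): buffer="gbdbsedwdbd" (len 11), cursors c1@2 c2@4 c3@10, authorship .1.2.....3.
After op 6 (insert('k')): buffer="gbkdbksedwdbkd" (len 14), cursors c1@3 c2@6 c3@13, authorship .11.22.....33.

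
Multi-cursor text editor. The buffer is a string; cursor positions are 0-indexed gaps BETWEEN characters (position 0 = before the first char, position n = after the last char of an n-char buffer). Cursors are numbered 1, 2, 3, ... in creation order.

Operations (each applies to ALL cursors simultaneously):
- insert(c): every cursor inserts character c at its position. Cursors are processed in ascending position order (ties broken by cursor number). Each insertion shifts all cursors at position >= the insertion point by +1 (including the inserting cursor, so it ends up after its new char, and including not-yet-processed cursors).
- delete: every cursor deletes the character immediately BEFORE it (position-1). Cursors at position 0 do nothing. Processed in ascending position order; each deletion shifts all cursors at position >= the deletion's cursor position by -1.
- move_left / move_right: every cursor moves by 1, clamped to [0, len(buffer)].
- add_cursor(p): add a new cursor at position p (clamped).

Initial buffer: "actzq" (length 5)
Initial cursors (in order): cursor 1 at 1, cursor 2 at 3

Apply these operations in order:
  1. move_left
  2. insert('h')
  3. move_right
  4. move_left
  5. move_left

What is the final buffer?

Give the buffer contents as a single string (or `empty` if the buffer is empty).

Answer: hachtzq

Derivation:
After op 1 (move_left): buffer="actzq" (len 5), cursors c1@0 c2@2, authorship .....
After op 2 (insert('h')): buffer="hachtzq" (len 7), cursors c1@1 c2@4, authorship 1..2...
After op 3 (move_right): buffer="hachtzq" (len 7), cursors c1@2 c2@5, authorship 1..2...
After op 4 (move_left): buffer="hachtzq" (len 7), cursors c1@1 c2@4, authorship 1..2...
After op 5 (move_left): buffer="hachtzq" (len 7), cursors c1@0 c2@3, authorship 1..2...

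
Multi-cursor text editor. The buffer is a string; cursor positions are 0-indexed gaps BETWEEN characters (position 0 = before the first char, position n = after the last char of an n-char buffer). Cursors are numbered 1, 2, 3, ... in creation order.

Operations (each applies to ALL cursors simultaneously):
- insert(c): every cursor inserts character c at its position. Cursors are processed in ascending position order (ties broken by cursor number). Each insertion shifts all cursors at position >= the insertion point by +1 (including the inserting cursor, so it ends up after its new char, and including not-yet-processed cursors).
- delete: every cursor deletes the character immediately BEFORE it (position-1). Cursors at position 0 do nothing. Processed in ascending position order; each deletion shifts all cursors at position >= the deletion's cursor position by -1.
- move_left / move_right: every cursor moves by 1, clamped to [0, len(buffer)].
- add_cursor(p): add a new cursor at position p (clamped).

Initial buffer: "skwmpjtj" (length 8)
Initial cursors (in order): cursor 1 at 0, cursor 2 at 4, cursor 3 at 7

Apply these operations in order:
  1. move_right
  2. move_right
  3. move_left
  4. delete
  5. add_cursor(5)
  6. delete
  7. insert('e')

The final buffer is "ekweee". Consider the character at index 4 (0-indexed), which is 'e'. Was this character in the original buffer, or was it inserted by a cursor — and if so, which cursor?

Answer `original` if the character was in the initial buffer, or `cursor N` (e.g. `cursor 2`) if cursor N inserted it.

After op 1 (move_right): buffer="skwmpjtj" (len 8), cursors c1@1 c2@5 c3@8, authorship ........
After op 2 (move_right): buffer="skwmpjtj" (len 8), cursors c1@2 c2@6 c3@8, authorship ........
After op 3 (move_left): buffer="skwmpjtj" (len 8), cursors c1@1 c2@5 c3@7, authorship ........
After op 4 (delete): buffer="kwmjj" (len 5), cursors c1@0 c2@3 c3@4, authorship .....
After op 5 (add_cursor(5)): buffer="kwmjj" (len 5), cursors c1@0 c2@3 c3@4 c4@5, authorship .....
After op 6 (delete): buffer="kw" (len 2), cursors c1@0 c2@2 c3@2 c4@2, authorship ..
After op 7 (insert('e')): buffer="ekweee" (len 6), cursors c1@1 c2@6 c3@6 c4@6, authorship 1..234
Authorship (.=original, N=cursor N): 1 . . 2 3 4
Index 4: author = 3

Answer: cursor 3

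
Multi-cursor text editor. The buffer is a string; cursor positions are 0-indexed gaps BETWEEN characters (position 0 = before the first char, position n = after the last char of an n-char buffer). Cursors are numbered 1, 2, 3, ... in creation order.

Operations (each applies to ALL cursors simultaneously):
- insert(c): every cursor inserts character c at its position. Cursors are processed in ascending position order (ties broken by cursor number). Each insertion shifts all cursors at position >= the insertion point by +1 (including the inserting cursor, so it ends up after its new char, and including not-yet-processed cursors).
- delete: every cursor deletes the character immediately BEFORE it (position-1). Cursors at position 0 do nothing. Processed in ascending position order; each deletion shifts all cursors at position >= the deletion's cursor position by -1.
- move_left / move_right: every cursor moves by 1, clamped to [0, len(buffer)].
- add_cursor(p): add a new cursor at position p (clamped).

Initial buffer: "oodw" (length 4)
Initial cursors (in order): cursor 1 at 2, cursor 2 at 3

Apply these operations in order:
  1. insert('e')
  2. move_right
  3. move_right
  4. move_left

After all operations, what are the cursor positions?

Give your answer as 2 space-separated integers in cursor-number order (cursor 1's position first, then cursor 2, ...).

Answer: 4 5

Derivation:
After op 1 (insert('e')): buffer="ooedew" (len 6), cursors c1@3 c2@5, authorship ..1.2.
After op 2 (move_right): buffer="ooedew" (len 6), cursors c1@4 c2@6, authorship ..1.2.
After op 3 (move_right): buffer="ooedew" (len 6), cursors c1@5 c2@6, authorship ..1.2.
After op 4 (move_left): buffer="ooedew" (len 6), cursors c1@4 c2@5, authorship ..1.2.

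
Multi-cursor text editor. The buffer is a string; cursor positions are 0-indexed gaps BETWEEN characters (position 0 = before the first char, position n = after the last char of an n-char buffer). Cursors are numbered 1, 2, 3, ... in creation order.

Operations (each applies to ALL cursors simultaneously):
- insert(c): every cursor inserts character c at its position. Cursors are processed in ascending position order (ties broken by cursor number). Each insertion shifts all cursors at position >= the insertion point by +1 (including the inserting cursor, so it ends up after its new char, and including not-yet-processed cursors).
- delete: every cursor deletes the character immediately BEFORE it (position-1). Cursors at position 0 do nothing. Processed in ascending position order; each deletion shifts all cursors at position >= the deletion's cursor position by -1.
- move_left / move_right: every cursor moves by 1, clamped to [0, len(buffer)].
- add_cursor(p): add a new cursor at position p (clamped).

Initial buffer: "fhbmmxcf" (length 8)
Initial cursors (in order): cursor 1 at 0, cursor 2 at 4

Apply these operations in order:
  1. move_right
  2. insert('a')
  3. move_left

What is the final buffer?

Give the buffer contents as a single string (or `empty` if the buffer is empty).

After op 1 (move_right): buffer="fhbmmxcf" (len 8), cursors c1@1 c2@5, authorship ........
After op 2 (insert('a')): buffer="fahbmmaxcf" (len 10), cursors c1@2 c2@7, authorship .1....2...
After op 3 (move_left): buffer="fahbmmaxcf" (len 10), cursors c1@1 c2@6, authorship .1....2...

Answer: fahbmmaxcf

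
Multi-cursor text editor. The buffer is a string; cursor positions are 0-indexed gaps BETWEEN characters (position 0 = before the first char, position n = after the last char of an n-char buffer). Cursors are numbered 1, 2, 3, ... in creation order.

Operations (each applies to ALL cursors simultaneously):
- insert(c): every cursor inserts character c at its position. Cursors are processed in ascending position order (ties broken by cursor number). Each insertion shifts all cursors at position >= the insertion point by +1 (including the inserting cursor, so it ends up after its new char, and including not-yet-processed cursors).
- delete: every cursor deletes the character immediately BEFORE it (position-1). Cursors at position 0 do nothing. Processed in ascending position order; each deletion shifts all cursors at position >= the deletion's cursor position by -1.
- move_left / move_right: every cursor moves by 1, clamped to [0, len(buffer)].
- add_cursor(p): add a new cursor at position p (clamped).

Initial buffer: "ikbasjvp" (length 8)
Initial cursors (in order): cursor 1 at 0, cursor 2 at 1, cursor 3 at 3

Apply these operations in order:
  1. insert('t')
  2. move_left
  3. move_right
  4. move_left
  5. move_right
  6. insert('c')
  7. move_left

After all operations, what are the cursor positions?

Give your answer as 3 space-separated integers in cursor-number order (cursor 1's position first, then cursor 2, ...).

After op 1 (insert('t')): buffer="titkbtasjvp" (len 11), cursors c1@1 c2@3 c3@6, authorship 1.2..3.....
After op 2 (move_left): buffer="titkbtasjvp" (len 11), cursors c1@0 c2@2 c3@5, authorship 1.2..3.....
After op 3 (move_right): buffer="titkbtasjvp" (len 11), cursors c1@1 c2@3 c3@6, authorship 1.2..3.....
After op 4 (move_left): buffer="titkbtasjvp" (len 11), cursors c1@0 c2@2 c3@5, authorship 1.2..3.....
After op 5 (move_right): buffer="titkbtasjvp" (len 11), cursors c1@1 c2@3 c3@6, authorship 1.2..3.....
After op 6 (insert('c')): buffer="tcitckbtcasjvp" (len 14), cursors c1@2 c2@5 c3@9, authorship 11.22..33.....
After op 7 (move_left): buffer="tcitckbtcasjvp" (len 14), cursors c1@1 c2@4 c3@8, authorship 11.22..33.....

Answer: 1 4 8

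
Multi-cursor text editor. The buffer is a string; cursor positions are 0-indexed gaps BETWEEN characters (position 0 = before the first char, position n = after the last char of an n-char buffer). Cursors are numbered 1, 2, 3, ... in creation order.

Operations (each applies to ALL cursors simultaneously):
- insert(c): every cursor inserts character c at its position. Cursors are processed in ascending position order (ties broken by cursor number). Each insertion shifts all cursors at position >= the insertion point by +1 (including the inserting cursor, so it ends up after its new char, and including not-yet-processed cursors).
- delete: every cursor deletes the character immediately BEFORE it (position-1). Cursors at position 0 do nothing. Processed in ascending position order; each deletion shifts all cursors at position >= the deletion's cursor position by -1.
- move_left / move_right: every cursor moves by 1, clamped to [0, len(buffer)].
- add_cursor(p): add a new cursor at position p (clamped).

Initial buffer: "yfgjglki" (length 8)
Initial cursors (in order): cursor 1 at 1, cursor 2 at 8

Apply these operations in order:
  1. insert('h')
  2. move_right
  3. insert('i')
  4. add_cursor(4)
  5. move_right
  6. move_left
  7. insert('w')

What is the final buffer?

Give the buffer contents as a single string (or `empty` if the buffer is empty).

After op 1 (insert('h')): buffer="yhfgjglkih" (len 10), cursors c1@2 c2@10, authorship .1.......2
After op 2 (move_right): buffer="yhfgjglkih" (len 10), cursors c1@3 c2@10, authorship .1.......2
After op 3 (insert('i')): buffer="yhfigjglkihi" (len 12), cursors c1@4 c2@12, authorship .1.1......22
After op 4 (add_cursor(4)): buffer="yhfigjglkihi" (len 12), cursors c1@4 c3@4 c2@12, authorship .1.1......22
After op 5 (move_right): buffer="yhfigjglkihi" (len 12), cursors c1@5 c3@5 c2@12, authorship .1.1......22
After op 6 (move_left): buffer="yhfigjglkihi" (len 12), cursors c1@4 c3@4 c2@11, authorship .1.1......22
After op 7 (insert('w')): buffer="yhfiwwgjglkihwi" (len 15), cursors c1@6 c3@6 c2@14, authorship .1.113......222

Answer: yhfiwwgjglkihwi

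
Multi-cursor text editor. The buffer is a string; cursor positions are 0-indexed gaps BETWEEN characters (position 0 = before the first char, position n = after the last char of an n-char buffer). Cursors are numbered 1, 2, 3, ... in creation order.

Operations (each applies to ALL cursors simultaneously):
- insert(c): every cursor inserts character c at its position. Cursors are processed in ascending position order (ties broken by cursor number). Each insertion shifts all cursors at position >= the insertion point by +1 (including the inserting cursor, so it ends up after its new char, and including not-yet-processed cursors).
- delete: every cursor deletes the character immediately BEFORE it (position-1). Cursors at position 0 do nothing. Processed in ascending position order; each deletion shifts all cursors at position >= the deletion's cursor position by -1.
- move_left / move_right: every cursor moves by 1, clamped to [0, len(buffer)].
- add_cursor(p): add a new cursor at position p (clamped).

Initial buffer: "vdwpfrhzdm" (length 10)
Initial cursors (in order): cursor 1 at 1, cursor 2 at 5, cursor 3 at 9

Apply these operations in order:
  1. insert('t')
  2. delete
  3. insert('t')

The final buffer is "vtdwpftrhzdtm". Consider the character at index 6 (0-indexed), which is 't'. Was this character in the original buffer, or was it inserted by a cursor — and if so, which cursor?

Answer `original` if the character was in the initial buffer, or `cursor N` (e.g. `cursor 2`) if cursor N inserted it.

Answer: cursor 2

Derivation:
After op 1 (insert('t')): buffer="vtdwpftrhzdtm" (len 13), cursors c1@2 c2@7 c3@12, authorship .1....2....3.
After op 2 (delete): buffer="vdwpfrhzdm" (len 10), cursors c1@1 c2@5 c3@9, authorship ..........
After op 3 (insert('t')): buffer="vtdwpftrhzdtm" (len 13), cursors c1@2 c2@7 c3@12, authorship .1....2....3.
Authorship (.=original, N=cursor N): . 1 . . . . 2 . . . . 3 .
Index 6: author = 2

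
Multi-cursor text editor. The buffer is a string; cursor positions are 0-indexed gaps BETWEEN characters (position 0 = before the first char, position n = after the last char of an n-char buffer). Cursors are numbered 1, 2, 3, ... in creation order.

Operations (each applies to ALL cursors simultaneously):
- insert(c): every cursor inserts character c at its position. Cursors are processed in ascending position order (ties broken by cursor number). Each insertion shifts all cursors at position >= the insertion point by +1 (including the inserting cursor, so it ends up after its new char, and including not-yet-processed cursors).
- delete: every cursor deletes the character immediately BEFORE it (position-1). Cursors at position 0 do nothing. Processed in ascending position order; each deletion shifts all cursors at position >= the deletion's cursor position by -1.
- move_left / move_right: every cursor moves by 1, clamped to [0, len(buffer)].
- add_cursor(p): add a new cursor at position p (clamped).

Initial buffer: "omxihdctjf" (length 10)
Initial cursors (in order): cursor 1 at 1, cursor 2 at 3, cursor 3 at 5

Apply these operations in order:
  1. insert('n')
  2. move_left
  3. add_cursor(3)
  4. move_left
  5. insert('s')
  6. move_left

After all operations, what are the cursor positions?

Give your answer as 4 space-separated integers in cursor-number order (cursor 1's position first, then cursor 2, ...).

After op 1 (insert('n')): buffer="onmxnihndctjf" (len 13), cursors c1@2 c2@5 c3@8, authorship .1..2..3.....
After op 2 (move_left): buffer="onmxnihndctjf" (len 13), cursors c1@1 c2@4 c3@7, authorship .1..2..3.....
After op 3 (add_cursor(3)): buffer="onmxnihndctjf" (len 13), cursors c1@1 c4@3 c2@4 c3@7, authorship .1..2..3.....
After op 4 (move_left): buffer="onmxnihndctjf" (len 13), cursors c1@0 c4@2 c2@3 c3@6, authorship .1..2..3.....
After op 5 (insert('s')): buffer="sonsmsxnishndctjf" (len 17), cursors c1@1 c4@4 c2@6 c3@10, authorship 1.14.2.2.3.3.....
After op 6 (move_left): buffer="sonsmsxnishndctjf" (len 17), cursors c1@0 c4@3 c2@5 c3@9, authorship 1.14.2.2.3.3.....

Answer: 0 5 9 3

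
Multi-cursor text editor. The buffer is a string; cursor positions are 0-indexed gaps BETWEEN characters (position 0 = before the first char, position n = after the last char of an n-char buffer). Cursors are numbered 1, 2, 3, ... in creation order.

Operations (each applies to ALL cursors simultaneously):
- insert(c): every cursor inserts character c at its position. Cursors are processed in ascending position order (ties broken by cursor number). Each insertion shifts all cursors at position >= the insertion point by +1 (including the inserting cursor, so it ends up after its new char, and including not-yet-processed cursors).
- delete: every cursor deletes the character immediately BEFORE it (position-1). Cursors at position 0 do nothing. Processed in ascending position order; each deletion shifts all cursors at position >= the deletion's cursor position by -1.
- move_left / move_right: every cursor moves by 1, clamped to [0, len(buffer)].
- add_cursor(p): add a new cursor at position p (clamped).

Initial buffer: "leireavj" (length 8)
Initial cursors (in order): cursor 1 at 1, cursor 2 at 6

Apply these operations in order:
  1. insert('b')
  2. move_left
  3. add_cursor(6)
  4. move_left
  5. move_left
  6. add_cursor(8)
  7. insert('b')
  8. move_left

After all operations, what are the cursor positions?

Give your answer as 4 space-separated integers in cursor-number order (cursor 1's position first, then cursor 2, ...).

Answer: 0 7 5 11

Derivation:
After op 1 (insert('b')): buffer="lbeireabvj" (len 10), cursors c1@2 c2@8, authorship .1.....2..
After op 2 (move_left): buffer="lbeireabvj" (len 10), cursors c1@1 c2@7, authorship .1.....2..
After op 3 (add_cursor(6)): buffer="lbeireabvj" (len 10), cursors c1@1 c3@6 c2@7, authorship .1.....2..
After op 4 (move_left): buffer="lbeireabvj" (len 10), cursors c1@0 c3@5 c2@6, authorship .1.....2..
After op 5 (move_left): buffer="lbeireabvj" (len 10), cursors c1@0 c3@4 c2@5, authorship .1.....2..
After op 6 (add_cursor(8)): buffer="lbeireabvj" (len 10), cursors c1@0 c3@4 c2@5 c4@8, authorship .1.....2..
After op 7 (insert('b')): buffer="blbeibrbeabbvj" (len 14), cursors c1@1 c3@6 c2@8 c4@12, authorship 1.1..3.2..24..
After op 8 (move_left): buffer="blbeibrbeabbvj" (len 14), cursors c1@0 c3@5 c2@7 c4@11, authorship 1.1..3.2..24..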